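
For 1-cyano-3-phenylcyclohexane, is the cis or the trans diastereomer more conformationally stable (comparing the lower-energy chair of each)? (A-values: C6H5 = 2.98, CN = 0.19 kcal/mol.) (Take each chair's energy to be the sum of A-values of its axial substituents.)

cis

At 1,3 positions (parity same): cis → (e,e or a,a); trans → (a,e or e,a).
Best chair for cis: E = 0.00 kcal/mol; best chair for trans: E = 0.19 kcal/mol.
The cis isomer is lower by 0.19 kcal/mol.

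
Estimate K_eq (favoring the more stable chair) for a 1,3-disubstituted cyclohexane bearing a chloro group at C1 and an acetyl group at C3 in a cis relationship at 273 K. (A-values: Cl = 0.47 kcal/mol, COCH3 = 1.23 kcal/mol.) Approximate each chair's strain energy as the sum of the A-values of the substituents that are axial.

C1 and C3 have the same parity, so for the cis isomer the two substituents are e,e in one chair and a,a in the other.
Chair I (chloro axial, acetyl axial): E = 1.70 kcal/mol; chair II (chloro equatorial, acetyl equatorial): E = 0.00 kcal/mol.
ΔG = 1.70 kcal/mol between the two chairs.
K = exp(ΔG/RT) with R = 1.987×10⁻³ kcal mol⁻¹ K⁻¹ and T = 273 K gives K ≈ 23.

K ≈ 23.0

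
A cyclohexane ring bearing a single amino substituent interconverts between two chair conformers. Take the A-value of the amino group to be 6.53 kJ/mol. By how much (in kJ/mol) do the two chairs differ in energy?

A monosubstituted cyclohexane has one chair with the amino group axial (E = A = 6.53 kJ/mol) and one with it equatorial (E = 0).
ΔE = 6.53 − 0 = 6.53 kJ/mol.

6.53 kJ/mol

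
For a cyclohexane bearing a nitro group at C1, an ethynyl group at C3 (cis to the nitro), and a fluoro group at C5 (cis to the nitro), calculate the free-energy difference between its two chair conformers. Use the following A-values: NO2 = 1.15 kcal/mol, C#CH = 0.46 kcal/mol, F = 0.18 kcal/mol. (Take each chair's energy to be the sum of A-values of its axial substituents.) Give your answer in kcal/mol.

1.79 kcal/mol

Chair I (nitro axial, ethynyl axial, fluoro axial): E = 1.79 kcal/mol.
Chair II (nitro equatorial, ethynyl equatorial, fluoro equatorial): E = 0.00 kcal/mol.
ΔE = 1.79 − 0.00 = 1.79 kcal/mol; chair II is more stable.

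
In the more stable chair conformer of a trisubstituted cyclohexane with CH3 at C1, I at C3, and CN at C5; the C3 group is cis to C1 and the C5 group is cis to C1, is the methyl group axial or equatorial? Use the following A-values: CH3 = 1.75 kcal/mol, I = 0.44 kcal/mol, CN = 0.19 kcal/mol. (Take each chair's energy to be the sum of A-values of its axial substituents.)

Chair I (methyl axial, iodo axial, cyano axial): E = 2.38 kcal/mol.
Chair II (methyl equatorial, iodo equatorial, cyano equatorial): E = 0.00 kcal/mol.
Chair II is the more stable (lower-energy) conformer, and in that chair the methyl group is equatorial.

equatorial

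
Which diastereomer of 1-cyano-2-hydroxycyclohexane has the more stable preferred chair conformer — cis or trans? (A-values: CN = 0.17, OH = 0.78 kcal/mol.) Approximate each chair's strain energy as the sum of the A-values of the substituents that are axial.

At 1,2 positions (parity opposite): cis → (a,e or e,a); trans → (e,e or a,a).
Best chair for cis: E = 0.17 kcal/mol; best chair for trans: E = 0.00 kcal/mol.
The trans isomer is lower by 0.17 kcal/mol.

trans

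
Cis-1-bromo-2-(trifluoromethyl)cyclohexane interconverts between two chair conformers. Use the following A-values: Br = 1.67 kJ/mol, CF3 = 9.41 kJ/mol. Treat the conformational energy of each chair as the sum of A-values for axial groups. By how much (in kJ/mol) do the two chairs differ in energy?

C1 and C2 have opposite parity, so for the cis isomer the two substituents are one axial and one equatorial in each chair.
Chair I (bromo axial, trifluoromethyl equatorial): E = 1.67 kJ/mol.
Chair II (bromo equatorial, trifluoromethyl axial): E = 9.41 kJ/mol.
ΔE = 9.41 − 1.67 = 7.74 kJ/mol; chair I is more stable.

7.74 kJ/mol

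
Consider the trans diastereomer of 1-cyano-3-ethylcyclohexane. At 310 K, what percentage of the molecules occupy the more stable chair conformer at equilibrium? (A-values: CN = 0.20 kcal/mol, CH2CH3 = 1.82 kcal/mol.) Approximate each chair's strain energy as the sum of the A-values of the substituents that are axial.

93.3%

C1 and C3 have the same parity, so for the trans isomer the two substituents are one axial and one equatorial in each chair.
Chair I (cyano axial, ethyl equatorial): E = 0.20 kcal/mol; chair II (cyano equatorial, ethyl axial): E = 1.82 kcal/mol.
ΔG = 1.62 kcal/mol between the two chairs.
K = exp(ΔG/RT) with R = 1.987×10⁻³ kcal mol⁻¹ K⁻¹ and T = 310 K gives K ≈ 13.9.
Fraction in the lower-energy chair = K/(K+1) = 93.3%.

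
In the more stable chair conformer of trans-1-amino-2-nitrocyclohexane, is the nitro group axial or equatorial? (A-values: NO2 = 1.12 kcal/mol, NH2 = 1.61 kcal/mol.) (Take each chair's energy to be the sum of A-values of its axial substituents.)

equatorial

C1 and C2 have opposite parity, so for the trans isomer the two substituents are e,e in one chair and a,a in the other.
Chair I (nitro axial, amino axial): E = 2.73 kcal/mol.
Chair II (nitro equatorial, amino equatorial): E = 0.00 kcal/mol.
Chair II is the more stable (lower-energy) conformer, and in that chair the nitro group is equatorial.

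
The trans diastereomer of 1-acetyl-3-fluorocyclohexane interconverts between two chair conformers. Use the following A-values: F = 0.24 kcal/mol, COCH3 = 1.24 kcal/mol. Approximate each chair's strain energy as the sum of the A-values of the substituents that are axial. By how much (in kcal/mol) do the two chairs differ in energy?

C1 and C3 have the same parity, so for the trans isomer the two substituents are one axial and one equatorial in each chair.
Chair I (fluoro axial, acetyl equatorial): E = 0.24 kcal/mol.
Chair II (fluoro equatorial, acetyl axial): E = 1.24 kcal/mol.
ΔE = 1.24 − 0.24 = 1.00 kcal/mol; chair I is more stable.

1.00 kcal/mol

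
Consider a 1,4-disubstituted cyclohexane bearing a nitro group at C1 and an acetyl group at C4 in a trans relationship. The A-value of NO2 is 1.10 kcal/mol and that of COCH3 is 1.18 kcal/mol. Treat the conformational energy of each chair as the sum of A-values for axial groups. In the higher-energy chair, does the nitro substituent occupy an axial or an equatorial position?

axial

C1 and C4 have opposite parity, so for the trans isomer the two substituents are e,e in one chair and a,a in the other.
Chair I (nitro axial, acetyl axial): E = 2.28 kcal/mol.
Chair II (nitro equatorial, acetyl equatorial): E = 0.00 kcal/mol.
Chair I is the less stable (higher-energy) conformer, and in that chair the nitro group is axial.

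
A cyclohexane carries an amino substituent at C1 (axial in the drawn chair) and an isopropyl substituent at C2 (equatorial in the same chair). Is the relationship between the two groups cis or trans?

C1 and C2 have opposite parity, so their axial bonds point in opposite directions.
With opposite-parity carbons, two substituents on the same face are one axial and one equatorial; opposite faces give both axial or both equatorial.
Here the groups are axial/equatorial → same face → cis.

cis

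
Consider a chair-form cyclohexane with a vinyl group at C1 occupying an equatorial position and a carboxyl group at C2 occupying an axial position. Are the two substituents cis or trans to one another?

cis

C1 and C2 have opposite parity, so their axial bonds point in opposite directions.
With opposite-parity carbons, two substituents on the same face are one axial and one equatorial; opposite faces give both axial or both equatorial.
Here the groups are equatorial/axial → same face → cis.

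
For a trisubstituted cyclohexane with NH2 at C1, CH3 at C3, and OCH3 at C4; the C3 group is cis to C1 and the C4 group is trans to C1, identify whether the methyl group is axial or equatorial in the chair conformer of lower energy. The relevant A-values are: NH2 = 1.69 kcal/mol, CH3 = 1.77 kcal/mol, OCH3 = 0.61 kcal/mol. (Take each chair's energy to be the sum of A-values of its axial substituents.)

equatorial

Chair I (amino axial, methyl axial, methoxy axial): E = 4.07 kcal/mol.
Chair II (amino equatorial, methyl equatorial, methoxy equatorial): E = 0.00 kcal/mol.
Chair II is the more stable (lower-energy) conformer, and in that chair the methyl group is equatorial.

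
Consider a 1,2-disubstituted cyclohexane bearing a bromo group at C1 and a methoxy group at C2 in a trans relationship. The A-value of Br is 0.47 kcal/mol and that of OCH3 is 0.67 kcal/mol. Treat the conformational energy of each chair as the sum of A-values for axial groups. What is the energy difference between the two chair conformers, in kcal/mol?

C1 and C2 have opposite parity, so for the trans isomer the two substituents are e,e in one chair and a,a in the other.
Chair I (bromo axial, methoxy axial): E = 1.14 kcal/mol.
Chair II (bromo equatorial, methoxy equatorial): E = 0.00 kcal/mol.
ΔE = 1.14 − 0.00 = 1.14 kcal/mol; chair II is more stable.

1.14 kcal/mol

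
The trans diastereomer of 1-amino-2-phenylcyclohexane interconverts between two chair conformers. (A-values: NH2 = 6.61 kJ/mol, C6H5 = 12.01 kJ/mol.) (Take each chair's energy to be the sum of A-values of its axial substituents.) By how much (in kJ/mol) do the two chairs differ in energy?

C1 and C2 have opposite parity, so for the trans isomer the two substituents are e,e in one chair and a,a in the other.
Chair I (amino axial, phenyl axial): E = 18.62 kJ/mol.
Chair II (amino equatorial, phenyl equatorial): E = 0.00 kJ/mol.
ΔE = 18.62 − 0.00 = 18.62 kJ/mol; chair II is more stable.

18.62 kJ/mol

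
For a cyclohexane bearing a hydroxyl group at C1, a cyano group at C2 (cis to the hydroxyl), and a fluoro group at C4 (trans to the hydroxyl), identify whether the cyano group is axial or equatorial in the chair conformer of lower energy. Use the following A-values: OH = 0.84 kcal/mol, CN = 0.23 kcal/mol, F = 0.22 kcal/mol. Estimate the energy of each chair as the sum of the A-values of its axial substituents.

axial

Chair I (hydroxyl axial, cyano equatorial, fluoro axial): E = 1.06 kcal/mol.
Chair II (hydroxyl equatorial, cyano axial, fluoro equatorial): E = 0.23 kcal/mol.
Chair II is the more stable (lower-energy) conformer, and in that chair the cyano group is axial.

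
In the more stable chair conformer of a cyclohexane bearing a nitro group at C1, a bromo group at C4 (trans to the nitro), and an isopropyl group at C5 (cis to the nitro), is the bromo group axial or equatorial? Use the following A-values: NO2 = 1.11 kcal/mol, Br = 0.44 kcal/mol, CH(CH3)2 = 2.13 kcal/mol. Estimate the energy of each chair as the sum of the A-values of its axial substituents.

equatorial

Chair I (nitro axial, bromo axial, isopropyl axial): E = 3.68 kcal/mol.
Chair II (nitro equatorial, bromo equatorial, isopropyl equatorial): E = 0.00 kcal/mol.
Chair II is the more stable (lower-energy) conformer, and in that chair the bromo group is equatorial.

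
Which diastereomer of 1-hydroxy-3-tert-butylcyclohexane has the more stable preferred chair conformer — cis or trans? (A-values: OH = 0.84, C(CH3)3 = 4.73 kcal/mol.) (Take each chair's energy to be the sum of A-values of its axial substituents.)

At 1,3 positions (parity same): cis → (e,e or a,a); trans → (a,e or e,a).
Best chair for cis: E = 0.00 kcal/mol; best chair for trans: E = 0.84 kcal/mol.
The cis isomer is lower by 0.84 kcal/mol.

cis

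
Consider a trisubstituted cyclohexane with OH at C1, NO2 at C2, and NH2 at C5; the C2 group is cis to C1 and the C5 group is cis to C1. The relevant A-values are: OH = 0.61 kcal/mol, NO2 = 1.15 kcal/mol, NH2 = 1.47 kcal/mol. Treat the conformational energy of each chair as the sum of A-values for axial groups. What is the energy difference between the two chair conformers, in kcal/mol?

Chair I (hydroxyl axial, nitro equatorial, amino axial): E = 2.08 kcal/mol.
Chair II (hydroxyl equatorial, nitro axial, amino equatorial): E = 1.15 kcal/mol.
ΔE = 2.08 − 1.15 = 0.93 kcal/mol; chair II is more stable.

0.93 kcal/mol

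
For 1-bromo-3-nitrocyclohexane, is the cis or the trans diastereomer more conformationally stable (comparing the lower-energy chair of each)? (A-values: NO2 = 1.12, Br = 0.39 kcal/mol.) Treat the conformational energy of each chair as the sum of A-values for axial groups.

At 1,3 positions (parity same): cis → (e,e or a,a); trans → (a,e or e,a).
Best chair for cis: E = 0.00 kcal/mol; best chair for trans: E = 0.39 kcal/mol.
The cis isomer is lower by 0.39 kcal/mol.

cis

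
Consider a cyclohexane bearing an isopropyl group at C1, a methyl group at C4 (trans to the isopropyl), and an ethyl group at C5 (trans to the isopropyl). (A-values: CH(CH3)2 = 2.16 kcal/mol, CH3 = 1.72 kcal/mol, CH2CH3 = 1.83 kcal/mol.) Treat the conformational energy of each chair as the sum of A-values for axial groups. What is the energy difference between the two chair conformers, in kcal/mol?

2.05 kcal/mol

Chair I (isopropyl axial, methyl axial, ethyl equatorial): E = 3.88 kcal/mol.
Chair II (isopropyl equatorial, methyl equatorial, ethyl axial): E = 1.83 kcal/mol.
ΔE = 3.88 − 1.83 = 2.05 kcal/mol; chair II is more stable.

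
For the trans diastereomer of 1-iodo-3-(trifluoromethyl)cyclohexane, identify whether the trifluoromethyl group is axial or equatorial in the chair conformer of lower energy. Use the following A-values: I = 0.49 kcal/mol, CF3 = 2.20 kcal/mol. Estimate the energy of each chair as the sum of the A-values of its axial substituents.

equatorial

C1 and C3 have the same parity, so for the trans isomer the two substituents are one axial and one equatorial in each chair.
Chair I (iodo axial, trifluoromethyl equatorial): E = 0.49 kcal/mol.
Chair II (iodo equatorial, trifluoromethyl axial): E = 2.20 kcal/mol.
Chair I is the more stable (lower-energy) conformer, and in that chair the trifluoromethyl group is equatorial.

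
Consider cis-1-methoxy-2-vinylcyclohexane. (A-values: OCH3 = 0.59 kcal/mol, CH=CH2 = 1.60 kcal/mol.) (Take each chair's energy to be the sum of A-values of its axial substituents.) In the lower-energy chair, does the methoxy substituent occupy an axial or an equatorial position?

axial

C1 and C2 have opposite parity, so for the cis isomer the two substituents are one axial and one equatorial in each chair.
Chair I (methoxy axial, vinyl equatorial): E = 0.59 kcal/mol.
Chair II (methoxy equatorial, vinyl axial): E = 1.60 kcal/mol.
Chair I is the more stable (lower-energy) conformer, and in that chair the methoxy group is axial.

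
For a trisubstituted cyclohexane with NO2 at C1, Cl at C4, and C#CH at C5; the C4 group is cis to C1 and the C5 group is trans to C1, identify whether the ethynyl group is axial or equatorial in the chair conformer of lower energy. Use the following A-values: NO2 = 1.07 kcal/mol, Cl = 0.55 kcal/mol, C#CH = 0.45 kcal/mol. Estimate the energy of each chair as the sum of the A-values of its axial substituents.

Chair I (nitro axial, chloro equatorial, ethynyl equatorial): E = 1.07 kcal/mol.
Chair II (nitro equatorial, chloro axial, ethynyl axial): E = 1.00 kcal/mol.
Chair II is the more stable (lower-energy) conformer, and in that chair the ethynyl group is axial.

axial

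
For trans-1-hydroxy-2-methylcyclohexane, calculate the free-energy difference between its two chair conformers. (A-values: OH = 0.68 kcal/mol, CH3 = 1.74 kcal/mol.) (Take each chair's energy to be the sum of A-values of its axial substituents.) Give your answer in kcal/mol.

2.42 kcal/mol

C1 and C2 have opposite parity, so for the trans isomer the two substituents are e,e in one chair and a,a in the other.
Chair I (hydroxyl axial, methyl axial): E = 2.42 kcal/mol.
Chair II (hydroxyl equatorial, methyl equatorial): E = 0.00 kcal/mol.
ΔE = 2.42 − 0.00 = 2.42 kcal/mol; chair II is more stable.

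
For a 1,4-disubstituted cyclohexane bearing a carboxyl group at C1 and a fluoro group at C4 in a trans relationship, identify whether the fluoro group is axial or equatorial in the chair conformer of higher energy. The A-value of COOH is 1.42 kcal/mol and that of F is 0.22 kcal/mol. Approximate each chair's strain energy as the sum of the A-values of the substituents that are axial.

axial

C1 and C4 have opposite parity, so for the trans isomer the two substituents are e,e in one chair and a,a in the other.
Chair I (carboxyl axial, fluoro axial): E = 1.64 kcal/mol.
Chair II (carboxyl equatorial, fluoro equatorial): E = 0.00 kcal/mol.
Chair I is the less stable (higher-energy) conformer, and in that chair the fluoro group is axial.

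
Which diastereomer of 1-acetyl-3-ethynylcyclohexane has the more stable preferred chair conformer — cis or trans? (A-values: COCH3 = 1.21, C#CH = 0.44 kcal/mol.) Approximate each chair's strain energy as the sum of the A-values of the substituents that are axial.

At 1,3 positions (parity same): cis → (e,e or a,a); trans → (a,e or e,a).
Best chair for cis: E = 0.00 kcal/mol; best chair for trans: E = 0.44 kcal/mol.
The cis isomer is lower by 0.44 kcal/mol.

cis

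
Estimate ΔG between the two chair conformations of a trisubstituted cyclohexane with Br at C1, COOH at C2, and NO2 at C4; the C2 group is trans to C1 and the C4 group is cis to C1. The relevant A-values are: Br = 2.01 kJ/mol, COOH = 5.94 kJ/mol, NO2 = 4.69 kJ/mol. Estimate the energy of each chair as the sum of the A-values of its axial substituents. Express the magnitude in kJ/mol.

3.26 kJ/mol

Chair I (bromo axial, carboxyl axial, nitro equatorial): E = 7.95 kJ/mol.
Chair II (bromo equatorial, carboxyl equatorial, nitro axial): E = 4.69 kJ/mol.
ΔE = 7.95 − 4.69 = 3.26 kJ/mol; chair II is more stable.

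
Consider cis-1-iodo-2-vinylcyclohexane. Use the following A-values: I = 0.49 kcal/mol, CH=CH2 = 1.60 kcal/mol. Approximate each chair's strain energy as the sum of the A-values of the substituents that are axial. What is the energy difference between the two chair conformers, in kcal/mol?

1.11 kcal/mol

C1 and C2 have opposite parity, so for the cis isomer the two substituents are one axial and one equatorial in each chair.
Chair I (iodo axial, vinyl equatorial): E = 0.49 kcal/mol.
Chair II (iodo equatorial, vinyl axial): E = 1.60 kcal/mol.
ΔE = 1.60 − 0.49 = 1.11 kcal/mol; chair I is more stable.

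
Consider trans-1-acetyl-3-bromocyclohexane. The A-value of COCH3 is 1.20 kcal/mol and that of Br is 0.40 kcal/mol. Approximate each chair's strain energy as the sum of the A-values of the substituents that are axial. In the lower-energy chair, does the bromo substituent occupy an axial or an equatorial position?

C1 and C3 have the same parity, so for the trans isomer the two substituents are one axial and one equatorial in each chair.
Chair I (acetyl axial, bromo equatorial): E = 1.20 kcal/mol.
Chair II (acetyl equatorial, bromo axial): E = 0.40 kcal/mol.
Chair II is the more stable (lower-energy) conformer, and in that chair the bromo group is axial.

axial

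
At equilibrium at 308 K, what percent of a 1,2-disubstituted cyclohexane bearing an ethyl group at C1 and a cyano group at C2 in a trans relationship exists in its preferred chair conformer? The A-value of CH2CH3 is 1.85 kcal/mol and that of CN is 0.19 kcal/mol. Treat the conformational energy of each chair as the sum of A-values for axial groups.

96.6%

C1 and C2 have opposite parity, so for the trans isomer the two substituents are e,e in one chair and a,a in the other.
Chair I (ethyl axial, cyano axial): E = 2.04 kcal/mol; chair II (ethyl equatorial, cyano equatorial): E = 0.00 kcal/mol.
ΔG = 2.04 kcal/mol between the two chairs.
K = exp(ΔG/RT) with R = 1.987×10⁻³ kcal mol⁻¹ K⁻¹ and T = 308 K gives K ≈ 28.
Fraction in the lower-energy chair = K/(K+1) = 96.6%.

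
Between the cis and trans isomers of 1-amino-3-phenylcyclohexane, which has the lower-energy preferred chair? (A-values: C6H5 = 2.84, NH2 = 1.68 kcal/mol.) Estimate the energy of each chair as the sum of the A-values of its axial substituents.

At 1,3 positions (parity same): cis → (e,e or a,a); trans → (a,e or e,a).
Best chair for cis: E = 0.00 kcal/mol; best chair for trans: E = 1.68 kcal/mol.
The cis isomer is lower by 1.68 kcal/mol.

cis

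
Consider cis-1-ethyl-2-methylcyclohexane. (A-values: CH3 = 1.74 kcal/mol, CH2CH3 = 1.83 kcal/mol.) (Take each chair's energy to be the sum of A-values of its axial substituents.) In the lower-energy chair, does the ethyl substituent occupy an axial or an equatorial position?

equatorial

C1 and C2 have opposite parity, so for the cis isomer the two substituents are one axial and one equatorial in each chair.
Chair I (methyl axial, ethyl equatorial): E = 1.74 kcal/mol.
Chair II (methyl equatorial, ethyl axial): E = 1.83 kcal/mol.
Chair I is the more stable (lower-energy) conformer, and in that chair the ethyl group is equatorial.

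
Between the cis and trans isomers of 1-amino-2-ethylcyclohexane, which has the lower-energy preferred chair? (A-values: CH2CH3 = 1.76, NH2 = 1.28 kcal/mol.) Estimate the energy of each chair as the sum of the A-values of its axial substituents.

trans

At 1,2 positions (parity opposite): cis → (a,e or e,a); trans → (e,e or a,a).
Best chair for cis: E = 1.28 kcal/mol; best chair for trans: E = 0.00 kcal/mol.
The trans isomer is lower by 1.28 kcal/mol.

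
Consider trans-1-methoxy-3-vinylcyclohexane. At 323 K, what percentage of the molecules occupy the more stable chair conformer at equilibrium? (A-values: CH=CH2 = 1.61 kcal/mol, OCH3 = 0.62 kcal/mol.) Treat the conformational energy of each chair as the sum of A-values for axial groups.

C1 and C3 have the same parity, so for the trans isomer the two substituents are one axial and one equatorial in each chair.
Chair I (vinyl axial, methoxy equatorial): E = 1.61 kcal/mol; chair II (vinyl equatorial, methoxy axial): E = 0.62 kcal/mol.
ΔG = 0.99 kcal/mol between the two chairs.
K = exp(ΔG/RT) with R = 1.987×10⁻³ kcal mol⁻¹ K⁻¹ and T = 323 K gives K ≈ 4.68.
Fraction in the lower-energy chair = K/(K+1) = 82.4%.

82.4%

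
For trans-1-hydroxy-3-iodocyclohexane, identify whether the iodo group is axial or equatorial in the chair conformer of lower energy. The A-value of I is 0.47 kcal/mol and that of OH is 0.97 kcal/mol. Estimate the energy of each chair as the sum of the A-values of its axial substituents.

C1 and C3 have the same parity, so for the trans isomer the two substituents are one axial and one equatorial in each chair.
Chair I (iodo axial, hydroxyl equatorial): E = 0.47 kcal/mol.
Chair II (iodo equatorial, hydroxyl axial): E = 0.97 kcal/mol.
Chair I is the more stable (lower-energy) conformer, and in that chair the iodo group is axial.

axial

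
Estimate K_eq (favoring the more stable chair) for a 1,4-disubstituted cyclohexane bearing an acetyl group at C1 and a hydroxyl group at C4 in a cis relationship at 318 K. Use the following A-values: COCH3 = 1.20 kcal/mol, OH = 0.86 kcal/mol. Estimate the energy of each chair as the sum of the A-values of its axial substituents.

C1 and C4 have opposite parity, so for the cis isomer the two substituents are one axial and one equatorial in each chair.
Chair I (acetyl axial, hydroxyl equatorial): E = 1.20 kcal/mol; chair II (acetyl equatorial, hydroxyl axial): E = 0.86 kcal/mol.
ΔG = 0.34 kcal/mol between the two chairs.
K = exp(ΔG/RT) with R = 1.987×10⁻³ kcal mol⁻¹ K⁻¹ and T = 318 K gives K ≈ 1.71.

K ≈ 1.71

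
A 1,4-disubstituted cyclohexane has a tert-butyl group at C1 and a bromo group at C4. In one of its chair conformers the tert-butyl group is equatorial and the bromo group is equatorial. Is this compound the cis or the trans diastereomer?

C1 and C4 have opposite parity, so their axial bonds point in opposite directions.
With opposite-parity carbons, two substituents on the same face are one axial and one equatorial; opposite faces give both axial or both equatorial.
Here the groups are equatorial/equatorial → opposite face → trans.

trans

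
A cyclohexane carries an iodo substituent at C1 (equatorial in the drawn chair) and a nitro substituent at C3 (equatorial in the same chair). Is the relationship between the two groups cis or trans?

cis

C1 and C3 have the same parity, so their axial bonds point in the same direction.
With same-parity carbons, two substituents on the same face are both axial or both equatorial; opposite faces give one of each.
Here the groups are equatorial/equatorial → same face → cis.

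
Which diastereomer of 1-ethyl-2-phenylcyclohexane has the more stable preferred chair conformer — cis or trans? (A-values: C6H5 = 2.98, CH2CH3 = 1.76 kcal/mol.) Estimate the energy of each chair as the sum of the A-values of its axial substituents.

At 1,2 positions (parity opposite): cis → (a,e or e,a); trans → (e,e or a,a).
Best chair for cis: E = 1.76 kcal/mol; best chair for trans: E = 0.00 kcal/mol.
The trans isomer is lower by 1.76 kcal/mol.

trans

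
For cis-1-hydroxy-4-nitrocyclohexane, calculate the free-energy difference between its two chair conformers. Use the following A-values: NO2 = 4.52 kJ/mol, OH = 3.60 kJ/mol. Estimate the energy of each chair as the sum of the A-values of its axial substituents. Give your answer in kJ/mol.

0.92 kJ/mol

C1 and C4 have opposite parity, so for the cis isomer the two substituents are one axial and one equatorial in each chair.
Chair I (nitro axial, hydroxyl equatorial): E = 4.52 kJ/mol.
Chair II (nitro equatorial, hydroxyl axial): E = 3.60 kJ/mol.
ΔE = 4.52 − 3.60 = 0.92 kJ/mol; chair II is more stable.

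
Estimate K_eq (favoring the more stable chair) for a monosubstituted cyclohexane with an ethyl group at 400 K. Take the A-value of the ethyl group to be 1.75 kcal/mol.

K ≈ 9.04

One chair has the ethyl group axial (E = 1.75 kcal/mol) and the other has it equatorial (E = 0).
ΔG = 1.75 kcal/mol between the two chairs.
K = exp(ΔG/RT) with R = 1.987×10⁻³ kcal mol⁻¹ K⁻¹ and T = 400 K gives K ≈ 9.04.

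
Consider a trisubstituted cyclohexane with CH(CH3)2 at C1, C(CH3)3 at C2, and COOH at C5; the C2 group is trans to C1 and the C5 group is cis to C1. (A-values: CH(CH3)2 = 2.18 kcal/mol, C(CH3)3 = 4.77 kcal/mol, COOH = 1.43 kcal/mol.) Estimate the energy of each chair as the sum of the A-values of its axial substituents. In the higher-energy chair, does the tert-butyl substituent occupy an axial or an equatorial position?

Chair I (isopropyl axial, tert-butyl axial, carboxyl axial): E = 8.38 kcal/mol.
Chair II (isopropyl equatorial, tert-butyl equatorial, carboxyl equatorial): E = 0.00 kcal/mol.
Chair I is the less stable (higher-energy) conformer, and in that chair the tert-butyl group is axial.

axial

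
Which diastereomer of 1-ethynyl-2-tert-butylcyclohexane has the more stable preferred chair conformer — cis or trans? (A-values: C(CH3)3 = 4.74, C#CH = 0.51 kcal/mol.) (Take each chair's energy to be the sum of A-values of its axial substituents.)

At 1,2 positions (parity opposite): cis → (a,e or e,a); trans → (e,e or a,a).
Best chair for cis: E = 0.51 kcal/mol; best chair for trans: E = 0.00 kcal/mol.
The trans isomer is lower by 0.51 kcal/mol.

trans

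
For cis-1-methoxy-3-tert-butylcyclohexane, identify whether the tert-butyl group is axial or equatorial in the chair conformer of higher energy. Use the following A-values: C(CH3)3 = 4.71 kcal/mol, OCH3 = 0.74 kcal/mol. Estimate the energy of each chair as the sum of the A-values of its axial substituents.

C1 and C3 have the same parity, so for the cis isomer the two substituents are e,e in one chair and a,a in the other.
Chair I (tert-butyl axial, methoxy axial): E = 5.45 kcal/mol.
Chair II (tert-butyl equatorial, methoxy equatorial): E = 0.00 kcal/mol.
Chair I is the less stable (higher-energy) conformer, and in that chair the tert-butyl group is axial.

axial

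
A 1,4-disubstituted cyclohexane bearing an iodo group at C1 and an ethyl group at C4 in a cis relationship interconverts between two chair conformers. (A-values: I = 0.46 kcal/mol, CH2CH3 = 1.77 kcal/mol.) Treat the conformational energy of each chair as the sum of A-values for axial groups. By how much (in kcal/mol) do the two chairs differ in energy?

C1 and C4 have opposite parity, so for the cis isomer the two substituents are one axial and one equatorial in each chair.
Chair I (iodo axial, ethyl equatorial): E = 0.46 kcal/mol.
Chair II (iodo equatorial, ethyl axial): E = 1.77 kcal/mol.
ΔE = 1.77 − 0.46 = 1.31 kcal/mol; chair I is more stable.

1.31 kcal/mol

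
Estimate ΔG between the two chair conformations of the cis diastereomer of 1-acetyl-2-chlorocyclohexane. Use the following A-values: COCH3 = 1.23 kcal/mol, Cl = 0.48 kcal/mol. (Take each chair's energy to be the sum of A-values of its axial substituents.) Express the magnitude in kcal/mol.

0.75 kcal/mol

C1 and C2 have opposite parity, so for the cis isomer the two substituents are one axial and one equatorial in each chair.
Chair I (acetyl axial, chloro equatorial): E = 1.23 kcal/mol.
Chair II (acetyl equatorial, chloro axial): E = 0.48 kcal/mol.
ΔE = 1.23 − 0.48 = 0.75 kcal/mol; chair II is more stable.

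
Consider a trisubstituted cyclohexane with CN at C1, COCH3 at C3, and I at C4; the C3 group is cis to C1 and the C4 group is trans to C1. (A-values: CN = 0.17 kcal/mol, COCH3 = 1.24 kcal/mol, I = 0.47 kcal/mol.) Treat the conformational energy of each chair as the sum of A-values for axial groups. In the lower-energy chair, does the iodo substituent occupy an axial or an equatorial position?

equatorial

Chair I (cyano axial, acetyl axial, iodo axial): E = 1.88 kcal/mol.
Chair II (cyano equatorial, acetyl equatorial, iodo equatorial): E = 0.00 kcal/mol.
Chair II is the more stable (lower-energy) conformer, and in that chair the iodo group is equatorial.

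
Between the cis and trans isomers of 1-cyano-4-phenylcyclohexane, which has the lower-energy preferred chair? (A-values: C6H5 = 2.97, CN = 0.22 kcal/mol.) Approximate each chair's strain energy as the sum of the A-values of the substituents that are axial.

At 1,4 positions (parity opposite): cis → (a,e or e,a); trans → (e,e or a,a).
Best chair for cis: E = 0.22 kcal/mol; best chair for trans: E = 0.00 kcal/mol.
The trans isomer is lower by 0.22 kcal/mol.

trans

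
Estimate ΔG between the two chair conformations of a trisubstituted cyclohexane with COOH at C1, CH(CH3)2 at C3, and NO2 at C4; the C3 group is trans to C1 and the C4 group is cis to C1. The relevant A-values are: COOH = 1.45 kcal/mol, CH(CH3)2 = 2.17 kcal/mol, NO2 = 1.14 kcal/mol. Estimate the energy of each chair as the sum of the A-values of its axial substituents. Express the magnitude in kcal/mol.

1.86 kcal/mol

Chair I (carboxyl axial, isopropyl equatorial, nitro equatorial): E = 1.45 kcal/mol.
Chair II (carboxyl equatorial, isopropyl axial, nitro axial): E = 3.31 kcal/mol.
ΔE = 3.31 − 1.45 = 1.86 kcal/mol; chair I is more stable.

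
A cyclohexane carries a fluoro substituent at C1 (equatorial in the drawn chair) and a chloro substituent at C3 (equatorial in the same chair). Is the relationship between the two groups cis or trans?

cis

C1 and C3 have the same parity, so their axial bonds point in the same direction.
With same-parity carbons, two substituents on the same face are both axial or both equatorial; opposite faces give one of each.
Here the groups are equatorial/equatorial → same face → cis.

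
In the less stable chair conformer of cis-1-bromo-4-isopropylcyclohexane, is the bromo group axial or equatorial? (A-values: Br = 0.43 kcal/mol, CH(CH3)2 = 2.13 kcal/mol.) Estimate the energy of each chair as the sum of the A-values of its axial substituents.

equatorial

C1 and C4 have opposite parity, so for the cis isomer the two substituents are one axial and one equatorial in each chair.
Chair I (bromo axial, isopropyl equatorial): E = 0.43 kcal/mol.
Chair II (bromo equatorial, isopropyl axial): E = 2.13 kcal/mol.
Chair II is the less stable (higher-energy) conformer, and in that chair the bromo group is equatorial.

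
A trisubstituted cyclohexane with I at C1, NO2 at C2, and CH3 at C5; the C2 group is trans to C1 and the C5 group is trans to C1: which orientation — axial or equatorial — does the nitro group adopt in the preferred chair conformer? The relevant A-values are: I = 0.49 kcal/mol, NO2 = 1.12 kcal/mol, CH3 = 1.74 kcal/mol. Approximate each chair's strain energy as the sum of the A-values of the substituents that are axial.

Chair I (iodo axial, nitro axial, methyl equatorial): E = 1.61 kcal/mol.
Chair II (iodo equatorial, nitro equatorial, methyl axial): E = 1.74 kcal/mol.
Chair I is the more stable (lower-energy) conformer, and in that chair the nitro group is axial.

axial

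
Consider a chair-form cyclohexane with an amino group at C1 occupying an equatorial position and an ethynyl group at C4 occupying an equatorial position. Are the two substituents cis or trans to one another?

C1 and C4 have opposite parity, so their axial bonds point in opposite directions.
With opposite-parity carbons, two substituents on the same face are one axial and one equatorial; opposite faces give both axial or both equatorial.
Here the groups are equatorial/equatorial → opposite face → trans.

trans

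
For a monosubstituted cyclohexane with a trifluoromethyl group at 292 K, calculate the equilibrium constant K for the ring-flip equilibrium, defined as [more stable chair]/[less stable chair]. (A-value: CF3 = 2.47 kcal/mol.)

K ≈ 70.6

One chair has the trifluoromethyl group axial (E = 2.47 kcal/mol) and the other has it equatorial (E = 0).
ΔG = 2.47 kcal/mol between the two chairs.
K = exp(ΔG/RT) with R = 1.987×10⁻³ kcal mol⁻¹ K⁻¹ and T = 292 K gives K ≈ 70.6.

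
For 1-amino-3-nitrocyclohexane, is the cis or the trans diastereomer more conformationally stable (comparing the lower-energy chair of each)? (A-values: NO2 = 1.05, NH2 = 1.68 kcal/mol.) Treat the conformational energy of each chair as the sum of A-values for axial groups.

At 1,3 positions (parity same): cis → (e,e or a,a); trans → (a,e or e,a).
Best chair for cis: E = 0.00 kcal/mol; best chair for trans: E = 1.05 kcal/mol.
The cis isomer is lower by 1.05 kcal/mol.

cis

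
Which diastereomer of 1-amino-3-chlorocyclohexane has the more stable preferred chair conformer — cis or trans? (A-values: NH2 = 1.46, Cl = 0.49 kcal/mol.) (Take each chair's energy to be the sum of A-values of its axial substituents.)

cis

At 1,3 positions (parity same): cis → (e,e or a,a); trans → (a,e or e,a).
Best chair for cis: E = 0.00 kcal/mol; best chair for trans: E = 0.49 kcal/mol.
The cis isomer is lower by 0.49 kcal/mol.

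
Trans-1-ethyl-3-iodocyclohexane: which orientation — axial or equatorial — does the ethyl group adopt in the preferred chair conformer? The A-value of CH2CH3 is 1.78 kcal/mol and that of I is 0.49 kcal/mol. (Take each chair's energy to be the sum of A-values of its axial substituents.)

C1 and C3 have the same parity, so for the trans isomer the two substituents are one axial and one equatorial in each chair.
Chair I (ethyl axial, iodo equatorial): E = 1.78 kcal/mol.
Chair II (ethyl equatorial, iodo axial): E = 0.49 kcal/mol.
Chair II is the more stable (lower-energy) conformer, and in that chair the ethyl group is equatorial.

equatorial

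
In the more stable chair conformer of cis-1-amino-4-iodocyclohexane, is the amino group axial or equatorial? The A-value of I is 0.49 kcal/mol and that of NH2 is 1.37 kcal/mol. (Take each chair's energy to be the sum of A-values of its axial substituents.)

C1 and C4 have opposite parity, so for the cis isomer the two substituents are one axial and one equatorial in each chair.
Chair I (iodo axial, amino equatorial): E = 0.49 kcal/mol.
Chair II (iodo equatorial, amino axial): E = 1.37 kcal/mol.
Chair I is the more stable (lower-energy) conformer, and in that chair the amino group is equatorial.

equatorial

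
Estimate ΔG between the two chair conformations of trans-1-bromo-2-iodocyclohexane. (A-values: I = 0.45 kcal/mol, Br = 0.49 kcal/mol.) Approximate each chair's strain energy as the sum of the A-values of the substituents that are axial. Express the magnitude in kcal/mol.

C1 and C2 have opposite parity, so for the trans isomer the two substituents are e,e in one chair and a,a in the other.
Chair I (iodo axial, bromo axial): E = 0.94 kcal/mol.
Chair II (iodo equatorial, bromo equatorial): E = 0.00 kcal/mol.
ΔE = 0.94 − 0.00 = 0.94 kcal/mol; chair II is more stable.

0.94 kcal/mol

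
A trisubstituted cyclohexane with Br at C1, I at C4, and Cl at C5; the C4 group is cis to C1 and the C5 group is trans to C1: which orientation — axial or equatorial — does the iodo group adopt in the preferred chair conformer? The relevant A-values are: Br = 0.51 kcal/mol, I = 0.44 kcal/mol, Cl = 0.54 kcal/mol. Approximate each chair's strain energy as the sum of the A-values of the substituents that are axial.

Chair I (bromo axial, iodo equatorial, chloro equatorial): E = 0.51 kcal/mol.
Chair II (bromo equatorial, iodo axial, chloro axial): E = 0.98 kcal/mol.
Chair I is the more stable (lower-energy) conformer, and in that chair the iodo group is equatorial.

equatorial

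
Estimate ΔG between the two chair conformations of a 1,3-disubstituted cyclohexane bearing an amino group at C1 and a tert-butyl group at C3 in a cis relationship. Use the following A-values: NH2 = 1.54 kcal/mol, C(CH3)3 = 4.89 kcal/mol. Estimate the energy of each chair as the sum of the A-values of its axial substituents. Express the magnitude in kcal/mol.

C1 and C3 have the same parity, so for the cis isomer the two substituents are e,e in one chair and a,a in the other.
Chair I (amino axial, tert-butyl axial): E = 6.43 kcal/mol.
Chair II (amino equatorial, tert-butyl equatorial): E = 0.00 kcal/mol.
ΔE = 6.43 − 0.00 = 6.43 kcal/mol; chair II is more stable.

6.43 kcal/mol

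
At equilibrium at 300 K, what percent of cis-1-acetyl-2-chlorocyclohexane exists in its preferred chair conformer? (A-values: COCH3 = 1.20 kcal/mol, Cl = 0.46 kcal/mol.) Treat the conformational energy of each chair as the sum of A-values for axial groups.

77.6%

C1 and C2 have opposite parity, so for the cis isomer the two substituents are one axial and one equatorial in each chair.
Chair I (acetyl axial, chloro equatorial): E = 1.20 kcal/mol; chair II (acetyl equatorial, chloro axial): E = 0.46 kcal/mol.
ΔG = 0.74 kcal/mol between the two chairs.
K = exp(ΔG/RT) with R = 1.987×10⁻³ kcal mol⁻¹ K⁻¹ and T = 300 K gives K ≈ 3.46.
Fraction in the lower-energy chair = K/(K+1) = 77.6%.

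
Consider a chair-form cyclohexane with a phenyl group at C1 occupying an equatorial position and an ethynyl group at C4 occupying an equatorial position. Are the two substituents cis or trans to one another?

C1 and C4 have opposite parity, so their axial bonds point in opposite directions.
With opposite-parity carbons, two substituents on the same face are one axial and one equatorial; opposite faces give both axial or both equatorial.
Here the groups are equatorial/equatorial → opposite face → trans.

trans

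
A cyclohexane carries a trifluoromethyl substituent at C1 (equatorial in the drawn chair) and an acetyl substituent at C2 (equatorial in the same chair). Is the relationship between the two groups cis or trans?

C1 and C2 have opposite parity, so their axial bonds point in opposite directions.
With opposite-parity carbons, two substituents on the same face are one axial and one equatorial; opposite faces give both axial or both equatorial.
Here the groups are equatorial/equatorial → opposite face → trans.

trans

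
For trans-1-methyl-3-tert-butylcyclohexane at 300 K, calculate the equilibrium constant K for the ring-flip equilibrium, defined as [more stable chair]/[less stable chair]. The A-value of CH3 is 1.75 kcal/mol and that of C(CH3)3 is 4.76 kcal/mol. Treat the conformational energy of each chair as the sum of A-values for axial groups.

K ≈ 156

C1 and C3 have the same parity, so for the trans isomer the two substituents are one axial and one equatorial in each chair.
Chair I (methyl axial, tert-butyl equatorial): E = 1.75 kcal/mol; chair II (methyl equatorial, tert-butyl axial): E = 4.76 kcal/mol.
ΔG = 3.01 kcal/mol between the two chairs.
K = exp(ΔG/RT) with R = 1.987×10⁻³ kcal mol⁻¹ K⁻¹ and T = 300 K gives K ≈ 156.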